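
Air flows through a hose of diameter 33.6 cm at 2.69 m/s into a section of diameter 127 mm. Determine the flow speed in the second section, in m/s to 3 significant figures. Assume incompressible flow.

18.8 m/s

By continuity, v₂ = v₁·A₁/A₂ = 2.69·(887/127) = 18.8 m/s.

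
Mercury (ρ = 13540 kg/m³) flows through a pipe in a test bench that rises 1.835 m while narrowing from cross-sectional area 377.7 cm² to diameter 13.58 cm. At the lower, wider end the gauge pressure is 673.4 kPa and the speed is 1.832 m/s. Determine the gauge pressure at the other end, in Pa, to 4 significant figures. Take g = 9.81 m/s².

P₂ = 297900 Pa

Mass conservation (A₁v₁ = A₂v₂) gives v₂ = 1.832 × 377.7/144.8 = 4.777 m/s.
Bernoulli: P₁ + ½ρv₁² + ρg h₁ = P₂ + ½ρv₂² + ρg h₂, so P₂ = P₁ + ½ρ(v₁² − v₂²) − ρg(h₂ − h₁).
P₂ = 673400 + ½·13540·(1.832² − 4.777²) − 13540·9.81·(+1.835) = 673400 + (-131800) − (243700) = 297900 Pa.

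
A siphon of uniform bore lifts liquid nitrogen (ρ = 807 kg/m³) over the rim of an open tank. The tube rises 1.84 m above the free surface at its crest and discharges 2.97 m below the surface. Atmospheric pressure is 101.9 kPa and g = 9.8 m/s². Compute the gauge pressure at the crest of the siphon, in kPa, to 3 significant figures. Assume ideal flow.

-38.0 kPa

From the surface to the outlet (both open to atmosphere, surface at rest): v = √(2g·h_out) = √(2·9.8·2.97) = 7.63 m/s.
The bore is uniform, so the speed at the crest is the same v. Bernoulli surface→crest: P_atm = P_top + ½ρv² + ρg·h_top.
P_top = 101900 − ½·807·7.63² − 807·9.8·1.84 = 63900 Pa. So P_gauge = P_top − P_atm = -38000 Pa.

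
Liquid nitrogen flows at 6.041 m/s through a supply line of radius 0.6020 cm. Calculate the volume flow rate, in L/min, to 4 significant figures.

41.27 L/min

Q = A·v = 0.0001139 m² × 6.041 m/s = 0.0006878 m³/s.
Converting: 0.0006878 m³/s × 60000 = 41.27 L/min.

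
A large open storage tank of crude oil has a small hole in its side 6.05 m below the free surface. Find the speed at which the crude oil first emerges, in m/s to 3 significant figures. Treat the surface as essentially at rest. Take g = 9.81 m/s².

With the surface at rest and both surface and jet at atmospheric pressure, Bernoulli gives ρg h = ½ρv², so v = √(2gh) = √(2·9.81·6.05) = 10.9 m/s.

v ≈ 10.9 m/s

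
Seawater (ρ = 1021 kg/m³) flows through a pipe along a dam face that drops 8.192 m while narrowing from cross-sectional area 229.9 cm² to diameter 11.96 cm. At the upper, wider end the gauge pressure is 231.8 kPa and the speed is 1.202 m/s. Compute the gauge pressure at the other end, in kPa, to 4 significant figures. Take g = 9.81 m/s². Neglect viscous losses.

P₂ = 311.5 kPa

Continuity gives A₁v₁ = A₂v₂, so v₂ = (229.9 cm²)/(112.3 cm²) × 1.202 m/s = 2.460 m/s.
Bernoulli: P₁ + ½ρv₁² + ρg h₁ = P₂ + ½ρv₂² + ρg h₂, so P₂ = P₁ + ½ρ(v₁² − v₂²) − ρg(h₂ − h₁).
P₂ = 231800 + ½·1021·(1.202² − 2.460²) − 1021·9.81·(−8.192) = 231800 + (-2351) − (-82050) = 311500 Pa.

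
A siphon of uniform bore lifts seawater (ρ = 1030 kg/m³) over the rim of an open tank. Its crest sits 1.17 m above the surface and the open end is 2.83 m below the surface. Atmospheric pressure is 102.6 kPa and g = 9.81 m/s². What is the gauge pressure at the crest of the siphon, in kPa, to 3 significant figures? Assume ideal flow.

The outlet speed comes from Torricelli: v = √(2g·2.83) = 7.45 m/s.
With constant cross-section the crest speed equals v; applying Bernoulli from the surface up to the crest, P_top = P_atm − ½ρv² − ρg·h_top.
P_top = 102600 − ½·1030·7.45² − 1030·9.81·1.17 = 62200 Pa. So P_gauge = P_top − P_atm = -40400 Pa.

P_gauge = -40.4 kPa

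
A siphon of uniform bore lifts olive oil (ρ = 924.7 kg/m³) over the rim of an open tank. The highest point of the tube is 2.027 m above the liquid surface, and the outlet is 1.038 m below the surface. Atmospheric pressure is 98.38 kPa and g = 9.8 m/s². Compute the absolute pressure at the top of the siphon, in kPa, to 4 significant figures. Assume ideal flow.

The outlet speed comes from Torricelli: v = √(2g·1.038) = 4.511 m/s.
Continuity keeps v the same throughout the tube; from surface to crest, P_atm + 0 = P_top + ½ρv² + ρg·h_top.
P_top = 98380 − ½·924.7·4.511² − 924.7·9.8·2.027 = 70600 Pa.

P_top = 70.60 kPa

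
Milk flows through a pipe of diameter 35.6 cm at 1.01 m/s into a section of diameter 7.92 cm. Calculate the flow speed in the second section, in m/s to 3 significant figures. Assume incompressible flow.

Continuity gives A₁v₁ = A₂v₂, so v₂ = (995 cm²)/(49.3 cm²) × 1.01 m/s = 20.4 m/s.

v₂ = 20.4 m/s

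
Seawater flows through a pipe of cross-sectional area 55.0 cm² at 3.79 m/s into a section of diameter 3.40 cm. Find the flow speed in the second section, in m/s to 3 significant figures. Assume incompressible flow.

v₂ ≈ 23.0 m/s

Continuity gives A₁v₁ = A₂v₂, so v₂ = (55.0 cm²)/(9.08 cm²) × 3.79 m/s = 23.0 m/s.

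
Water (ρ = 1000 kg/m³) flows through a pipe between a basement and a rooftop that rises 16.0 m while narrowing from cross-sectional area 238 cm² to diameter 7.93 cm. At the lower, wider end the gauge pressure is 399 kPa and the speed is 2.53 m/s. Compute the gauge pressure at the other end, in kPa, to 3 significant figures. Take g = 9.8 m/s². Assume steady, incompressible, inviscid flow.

The volume flow rate is constant, so v₂ = (A₁/A₂)v₁ = (238/49.4)·2.53 = 12.2 m/s.
Bernoulli: P₁ + ½ρv₁² + ρg h₁ = P₂ + ½ρv₂² + ρg h₂, so P₂ = P₁ + ½ρ(v₁² − v₂²) − ρg(h₂ − h₁).
P₂ = 399000 + ½·1000·(2.53² − 12.2²) − 1000·9.8·(+16.0) = 399000 + (-71100) − (157000) = 171000 Pa.

P₂ = 171 kPa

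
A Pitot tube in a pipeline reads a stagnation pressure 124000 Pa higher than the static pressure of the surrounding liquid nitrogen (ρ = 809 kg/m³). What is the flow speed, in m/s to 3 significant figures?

v ≈ 17.5 m/s

The dynamic pressure equals the rise in static pressure at the stagnation point: ΔP = ½ρv².
v = √(2ΔP/ρ) = √(2·124000/809) = 17.5 m/s.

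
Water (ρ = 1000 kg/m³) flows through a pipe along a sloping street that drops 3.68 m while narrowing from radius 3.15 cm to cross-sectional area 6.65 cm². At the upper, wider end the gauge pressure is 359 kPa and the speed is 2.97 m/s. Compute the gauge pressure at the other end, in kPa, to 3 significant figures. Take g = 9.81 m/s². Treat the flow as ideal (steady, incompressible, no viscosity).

P₂ ≈ 303 kPa

Mass conservation (A₁v₁ = A₂v₂) gives v₂ = 2.97 × 31.2/6.65 = 13.9 m/s.
Bernoulli: P₁ + ½ρv₁² + ρg h₁ = P₂ + ½ρv₂² + ρg h₂, so P₂ = P₁ + ½ρ(v₁² − v₂²) − ρg(h₂ − h₁).
P₂ = 359000 + ½·1000·(2.97² − 13.9²) − 1000·9.81·(−3.68) = 359000 + (-92500) − (-36100) = 303000 Pa.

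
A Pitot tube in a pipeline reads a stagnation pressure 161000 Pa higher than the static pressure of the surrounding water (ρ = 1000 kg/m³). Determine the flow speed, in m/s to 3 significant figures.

The dynamic pressure equals the rise in static pressure at the stagnation point: ΔP = ½ρv².
v = √(2ΔP/ρ) = √(2·161000/1000) = 17.9 m/s.

v ≈ 17.9 m/s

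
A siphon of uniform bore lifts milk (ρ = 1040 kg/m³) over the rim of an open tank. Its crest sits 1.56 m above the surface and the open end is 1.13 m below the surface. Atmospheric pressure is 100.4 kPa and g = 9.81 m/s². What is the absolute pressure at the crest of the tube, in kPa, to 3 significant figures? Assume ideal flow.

The outlet speed comes from Torricelli: v = √(2g·1.13) = 4.71 m/s.
The bore is uniform, so the speed at the crest is the same v. Bernoulli surface→crest: P_atm = P_top + ½ρv² + ρg·h_top.
P_top = 100400 − ½·1040·4.71² − 1040·9.81·1.56 = 73000 Pa.

73.0 kPa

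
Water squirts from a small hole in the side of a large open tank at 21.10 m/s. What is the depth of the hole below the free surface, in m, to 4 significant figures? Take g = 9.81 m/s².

Inverting v = √(2gh) gives h = v² / 2g.
h = 21.10²/(2·9.81) = 445.2/19.62 = 22.69 m.

h = 22.69 m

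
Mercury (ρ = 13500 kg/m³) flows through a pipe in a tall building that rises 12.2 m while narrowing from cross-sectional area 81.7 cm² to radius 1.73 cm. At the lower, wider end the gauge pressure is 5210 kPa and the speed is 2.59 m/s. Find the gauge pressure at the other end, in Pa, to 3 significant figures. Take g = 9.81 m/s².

221000 Pa

Continuity gives A₁v₁ = A₂v₂, so v₂ = (81.7 cm²)/(9.40 cm²) × 2.59 m/s = 22.5 m/s.
Bernoulli: P₁ + ½ρv₁² + ρg h₁ = P₂ + ½ρv₂² + ρg h₂, so P₂ = P₁ + ½ρ(v₁² − v₂²) − ρg(h₂ − h₁).
P₂ = 5210000 + ½·13500·(2.59² − 22.5²) − 13500·9.81·(+12.2) = 5210000 + (-3370000) − (1620000) = 221000 Pa.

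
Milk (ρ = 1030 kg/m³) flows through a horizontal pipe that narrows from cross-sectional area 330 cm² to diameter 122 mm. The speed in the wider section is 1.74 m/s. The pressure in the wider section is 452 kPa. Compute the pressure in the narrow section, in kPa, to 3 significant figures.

441 kPa

The volume flow rate is constant, so v₂ = (A₁/A₂)v₁ = (330/117)·1.74 = 4.91 m/s.
Along the horizontal streamline, P + ½ρv² is constant.
P₂ = P₁ − ½ρ(v₂² − v₁²) = 452000 − ½·1030·(4.91² − 1.74²) = 452000 − 10900 = 441000 Pa.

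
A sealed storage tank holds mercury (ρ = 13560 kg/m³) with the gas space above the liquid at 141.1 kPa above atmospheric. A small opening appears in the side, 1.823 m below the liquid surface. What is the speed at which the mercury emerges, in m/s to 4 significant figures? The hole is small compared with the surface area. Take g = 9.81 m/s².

Take point 1 at the surface (v₁ ≈ 0) and point 2 at the hole (at atmospheric pressure). Bernoulli: P₁ + ρg h = P_atm + ½ρv₂².
With P₁ − P_atm = 141100 Pa, v₂ = √(2gh + 2ΔP/ρ) = √(2·9.81·1.823 + 2·141100/13560) = 7.522 m/s.

v ≈ 7.522 m/s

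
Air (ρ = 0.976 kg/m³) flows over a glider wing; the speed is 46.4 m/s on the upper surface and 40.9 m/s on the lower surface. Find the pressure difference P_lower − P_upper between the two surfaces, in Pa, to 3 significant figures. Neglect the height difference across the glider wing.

234 Pa

Bernoulli (same height): P_lower − P_upper = ½ρ(v_upper² − v_lower²).
ΔP = ½·0.976·(46.4² − 40.9²) = 234 Pa.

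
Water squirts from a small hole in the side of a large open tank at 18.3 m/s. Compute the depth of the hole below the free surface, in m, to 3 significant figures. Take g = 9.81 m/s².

h = 17.1 m

Torricelli: v = √(2gh), so h = v²/(2g).
h = 18.3²/(2·9.81) = 335/19.62 = 17.1 m.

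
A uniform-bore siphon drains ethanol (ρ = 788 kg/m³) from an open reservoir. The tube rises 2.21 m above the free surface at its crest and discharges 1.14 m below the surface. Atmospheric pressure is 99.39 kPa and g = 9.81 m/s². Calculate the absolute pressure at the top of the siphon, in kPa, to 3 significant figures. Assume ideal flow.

P_top ≈ 73.5 kPa

The outlet speed comes from Torricelli: v = √(2g·1.14) = 4.73 m/s.
With constant cross-section the crest speed equals v; applying Bernoulli from the surface up to the crest, P_top = P_atm − ½ρv² − ρg·h_top.
P_top = 99390 − ½·788·4.73² − 788·9.81·2.21 = 73500 Pa.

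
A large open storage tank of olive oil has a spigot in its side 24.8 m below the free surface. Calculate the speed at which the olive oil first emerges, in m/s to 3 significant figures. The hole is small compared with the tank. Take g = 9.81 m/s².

The surface is effectively still and both ends are open, so ½v² = gh and v = √(2·9.81·24.8) = 22.1 m/s.

v = 22.1 m/s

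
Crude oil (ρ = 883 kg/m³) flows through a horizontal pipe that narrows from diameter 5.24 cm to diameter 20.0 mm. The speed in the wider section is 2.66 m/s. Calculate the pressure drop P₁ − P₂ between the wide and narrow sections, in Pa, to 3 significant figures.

ΔP ≈ 144000 Pa

The volume flow rate is constant, so v₂ = (A₁/A₂)v₁ = (21.6/3.14)·2.66 = 18.3 m/s.
The pipe is horizontal, so Bernoulli reduces to P₁ + ½ρv₁² = P₂ + ½ρv₂².
P₁ − P₂ = ½·883·(18.3² − 2.66²) = ½·883·326 = 144000 Pa.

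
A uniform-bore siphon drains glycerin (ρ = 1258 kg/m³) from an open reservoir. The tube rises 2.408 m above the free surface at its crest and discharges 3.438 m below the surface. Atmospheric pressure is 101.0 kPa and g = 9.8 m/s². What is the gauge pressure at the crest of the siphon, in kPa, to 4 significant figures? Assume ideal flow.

From the surface to the outlet (both open to atmosphere, surface at rest): v = √(2g·h_out) = √(2·9.8·3.438) = 8.209 m/s.
Continuity keeps v the same throughout the tube; from surface to crest, P_atm + 0 = P_top + ½ρv² + ρg·h_top.
P_top = 101000 − ½·1258·8.209² − 1258·9.8·2.408 = 28930 Pa. So P_gauge = P_top − P_atm = -72070 Pa.

P_gauge ≈ -72.07 kPa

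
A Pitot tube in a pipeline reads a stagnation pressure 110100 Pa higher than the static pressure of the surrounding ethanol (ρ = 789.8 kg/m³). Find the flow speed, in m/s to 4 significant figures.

16.70 m/s

The dynamic pressure equals the rise in static pressure at the stagnation point: ΔP = ½ρv².
v = √(2ΔP/ρ) = √(2·110100/789.8) = 16.70 m/s.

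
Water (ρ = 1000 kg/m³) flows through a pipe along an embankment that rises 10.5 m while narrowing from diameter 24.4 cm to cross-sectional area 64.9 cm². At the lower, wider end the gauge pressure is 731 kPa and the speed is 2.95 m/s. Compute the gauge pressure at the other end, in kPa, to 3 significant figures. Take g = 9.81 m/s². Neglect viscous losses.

P₂ ≈ 406 kPa

Continuity gives A₁v₁ = A₂v₂, so v₂ = (468 cm²)/(64.9 cm²) × 2.95 m/s = 21.3 m/s.
Applying Bernoulli between the two ends and solving for P₂: P₂ = P₁ + ½ρ(v₁² − v₂²) − ρgΔh.
P₂ = 731000 + ½·1000·(2.95² − 21.3²) − 1000·9.81·(+10.5) = 731000 + (-222000) − (103000) = 406000 Pa.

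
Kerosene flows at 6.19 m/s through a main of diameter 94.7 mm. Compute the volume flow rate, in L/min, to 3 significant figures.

Q = A·v = 0.00704 m² × 6.19 m/s = 0.0436 m³/s.
Converting: 0.0436 m³/s × 60000 = 2620 L/min.

Q ≈ 2620 L/min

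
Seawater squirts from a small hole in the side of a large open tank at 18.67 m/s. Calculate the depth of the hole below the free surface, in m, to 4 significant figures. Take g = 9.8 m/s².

h = 17.78 m

For a small hole in a large open tank, ½v² = gh, giving h = v²/(2g).
h = 18.67²/(2·9.8) = 348.6/19.60 = 17.78 m.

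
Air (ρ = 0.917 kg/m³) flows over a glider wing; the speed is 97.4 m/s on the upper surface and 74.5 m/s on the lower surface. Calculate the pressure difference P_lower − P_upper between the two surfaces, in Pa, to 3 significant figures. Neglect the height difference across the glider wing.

Bernoulli (same height): P_lower − P_upper = ½ρ(v_upper² − v_lower²).
ΔP = ½·0.917·(97.4² − 74.5²) = 1800 Pa.

ΔP = 1800 Pa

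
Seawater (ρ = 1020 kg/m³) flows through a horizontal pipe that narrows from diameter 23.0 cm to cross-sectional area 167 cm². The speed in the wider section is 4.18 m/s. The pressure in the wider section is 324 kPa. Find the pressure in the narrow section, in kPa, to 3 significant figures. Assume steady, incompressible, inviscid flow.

By continuity, v₂ = v₁·A₁/A₂ = 4.18·(415/167) = 10.4 m/s.
Along the horizontal streamline, P + ½ρv² is constant.
P₂ = P₁ − ½ρ(v₂² − v₁²) = 324000 − ½·1020·(10.4² − 4.18²) = 324000 − 46200 = 278000 Pa.

P₂ ≈ 278 kPa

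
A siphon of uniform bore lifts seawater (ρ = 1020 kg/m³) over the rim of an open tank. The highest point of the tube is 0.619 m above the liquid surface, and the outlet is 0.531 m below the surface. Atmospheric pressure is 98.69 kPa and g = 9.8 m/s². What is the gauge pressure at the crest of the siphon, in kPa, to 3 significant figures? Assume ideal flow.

The outlet speed comes from Torricelli: v = √(2g·0.531) = 3.23 m/s.
The bore is uniform, so the speed at the crest is the same v. Bernoulli surface→crest: P_atm = P_top + ½ρv² + ρg·h_top.
P_top = 98690 − ½·1020·3.23² − 1020·9.8·0.619 = 87200 Pa. So P_gauge = P_top − P_atm = -11500 Pa.

-11.5 kPa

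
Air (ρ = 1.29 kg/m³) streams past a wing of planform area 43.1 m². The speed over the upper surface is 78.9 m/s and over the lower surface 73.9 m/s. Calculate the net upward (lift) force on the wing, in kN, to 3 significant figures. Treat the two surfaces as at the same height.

The faster flow above has the lower pressure; Bernoulli (same height) gives ΔP = ½ρ(v_up² − v_low²).
ΔP = ½·1.29·(78.9² − 73.9²) = 493 Pa.
Lift = ΔP · A = 493 × 43.1 = 21200 N.

F ≈ 21.2 kN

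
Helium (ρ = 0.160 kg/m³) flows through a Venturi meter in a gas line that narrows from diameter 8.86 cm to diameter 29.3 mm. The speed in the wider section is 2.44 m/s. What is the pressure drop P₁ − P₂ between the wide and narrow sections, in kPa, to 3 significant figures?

ΔP ≈ 0.0393 kPa

The volume flow rate is constant, so v₂ = (A₁/A₂)v₁ = (61.7/6.74)·2.44 = 22.3 m/s.
With no height change, Bernoulli's equation is P₁ + ½ρv₁² = P₂ + ½ρv₂².
P₁ − P₂ = ½·0.160·(22.3² − 2.44²) = ½·0.160·492 = 39.3 Pa.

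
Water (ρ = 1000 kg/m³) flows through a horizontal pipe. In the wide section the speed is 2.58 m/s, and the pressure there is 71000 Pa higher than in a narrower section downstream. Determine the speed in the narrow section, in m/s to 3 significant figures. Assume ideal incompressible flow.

Along the level pipe P + ½ρv² is conserved, hence v₂² = v₁² + 2(P₁ − P₂)/ρ.
v₂ = √(2.58² + 2·71000/1000) = √(6.66 + 142) = 12.2 m/s.

12.2 m/s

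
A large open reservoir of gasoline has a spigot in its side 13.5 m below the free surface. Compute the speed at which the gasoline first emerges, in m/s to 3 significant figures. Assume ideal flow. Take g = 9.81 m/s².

The surface is effectively still and both ends are open, so ½v² = gh and v = √(2·9.81·13.5) = 16.3 m/s.

v ≈ 16.3 m/s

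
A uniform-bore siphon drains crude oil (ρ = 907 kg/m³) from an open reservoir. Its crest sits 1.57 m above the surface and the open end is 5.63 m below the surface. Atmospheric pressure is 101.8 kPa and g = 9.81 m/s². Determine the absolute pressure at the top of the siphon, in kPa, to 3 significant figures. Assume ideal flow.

P_top ≈ 37.7 kPa

Bernoulli surface→outlet gives ½v² = g·h_out, so v = √(2·9.81·5.63) = 10.5 m/s.
The bore is uniform, so the speed at the crest is the same v. Bernoulli surface→crest: P_atm = P_top + ½ρv² + ρg·h_top.
P_top = 101800 − ½·907·10.5² − 907·9.81·1.57 = 37700 Pa.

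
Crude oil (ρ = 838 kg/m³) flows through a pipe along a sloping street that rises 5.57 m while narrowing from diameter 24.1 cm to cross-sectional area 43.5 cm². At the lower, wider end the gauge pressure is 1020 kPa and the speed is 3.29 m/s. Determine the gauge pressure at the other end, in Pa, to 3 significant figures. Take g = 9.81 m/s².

480000 Pa

Continuity gives A₁v₁ = A₂v₂, so v₂ = (456 cm²)/(43.5 cm²) × 3.29 m/s = 34.5 m/s.
Energy conservation along the streamline gives P₂ = P₁ − ½ρ(v₂² − v₁²) − ρg(h₂ − h₁).
P₂ = 1020000 + ½·838·(3.29² − 34.5²) − 838·9.81·(+5.57) = 1020000 + (-494000) − (45800) = 480000 Pa.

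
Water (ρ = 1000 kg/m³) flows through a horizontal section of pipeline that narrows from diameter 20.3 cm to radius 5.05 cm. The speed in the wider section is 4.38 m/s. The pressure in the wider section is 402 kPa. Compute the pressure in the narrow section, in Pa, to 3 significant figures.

P₂ ≈ 255000 Pa

Continuity gives A₁v₁ = A₂v₂, so v₂ = (324 cm²)/(80.1 cm²) × 4.38 m/s = 17.7 m/s.
Bernoulli (h₁ = h₂): P₁ − P₂ = ½ρ(v₂² − v₁²).
P₂ = P₁ − ½ρ(v₂² − v₁²) = 402000 − ½·1000·(17.7² − 4.38²) = 402000 − 147000 = 255000 Pa.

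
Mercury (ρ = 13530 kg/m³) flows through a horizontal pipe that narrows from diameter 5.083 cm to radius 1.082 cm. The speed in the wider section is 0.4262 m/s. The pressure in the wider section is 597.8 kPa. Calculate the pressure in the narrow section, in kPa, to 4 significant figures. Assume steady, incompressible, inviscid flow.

P₂ ≈ 561.6 kPa

Mass conservation (A₁v₁ = A₂v₂) gives v₂ = 0.4262 × 20.29/3.678 = 2.351 m/s.
Bernoulli (h₁ = h₂): P₁ − P₂ = ½ρ(v₂² − v₁²).
P₂ = P₁ − ½ρ(v₂² − v₁²) = 597800 − ½·13530·(2.351² − 0.4262²) = 597800 − 36180 = 561600 Pa.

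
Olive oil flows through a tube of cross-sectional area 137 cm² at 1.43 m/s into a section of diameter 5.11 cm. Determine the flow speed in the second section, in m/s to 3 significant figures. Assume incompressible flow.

Mass conservation (A₁v₁ = A₂v₂) gives v₂ = 1.43 × 137/20.5 = 9.55 m/s.

v₂ ≈ 9.55 m/s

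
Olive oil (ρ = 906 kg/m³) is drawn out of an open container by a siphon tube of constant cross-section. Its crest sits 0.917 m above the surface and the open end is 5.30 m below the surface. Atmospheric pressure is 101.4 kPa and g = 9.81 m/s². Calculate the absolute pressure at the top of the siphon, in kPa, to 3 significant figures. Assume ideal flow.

P_top ≈ 46.1 kPa

Bernoulli surface→outlet gives ½v² = g·h_out, so v = √(2·9.81·5.30) = 10.2 m/s.
The bore is uniform, so the speed at the crest is the same v. Bernoulli surface→crest: P_atm = P_top + ½ρv² + ρg·h_top.
P_top = 101400 − ½·906·10.2² − 906·9.81·0.917 = 46100 Pa.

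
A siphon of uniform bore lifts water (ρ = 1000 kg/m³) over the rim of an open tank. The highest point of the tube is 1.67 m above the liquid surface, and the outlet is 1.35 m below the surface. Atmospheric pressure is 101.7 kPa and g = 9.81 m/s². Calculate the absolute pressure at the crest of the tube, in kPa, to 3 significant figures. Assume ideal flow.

From the surface to the outlet (both open to atmosphere, surface at rest): v = √(2g·h_out) = √(2·9.81·1.35) = 5.15 m/s.
Continuity keeps v the same throughout the tube; from surface to crest, P_atm + 0 = P_top + ½ρv² + ρg·h_top.
P_top = 101700 − ½·1000·5.15² − 1000·9.81·1.67 = 72100 Pa.

72.1 kPa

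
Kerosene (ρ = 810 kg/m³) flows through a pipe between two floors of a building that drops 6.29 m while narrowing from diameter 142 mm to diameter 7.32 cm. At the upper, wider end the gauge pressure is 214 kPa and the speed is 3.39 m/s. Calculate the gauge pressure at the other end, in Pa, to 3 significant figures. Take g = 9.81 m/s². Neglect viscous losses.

203000 Pa

By continuity, v₂ = v₁·A₁/A₂ = 3.39·(158/42.1) = 12.8 m/s.
Energy conservation along the streamline gives P₂ = P₁ − ½ρ(v₂² − v₁²) − ρg(h₂ − h₁).
P₂ = 214000 + ½·810·(3.39² − 12.8²) − 810·9.81·(−6.29) = 214000 + (-61300) − (-50000) = 203000 Pa.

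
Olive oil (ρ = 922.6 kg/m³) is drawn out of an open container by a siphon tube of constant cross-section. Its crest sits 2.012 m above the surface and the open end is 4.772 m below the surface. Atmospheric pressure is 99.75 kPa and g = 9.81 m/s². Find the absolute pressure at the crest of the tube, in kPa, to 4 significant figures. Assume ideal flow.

Bernoulli surface→outlet gives ½v² = g·h_out, so v = √(2·9.81·4.772) = 9.676 m/s.
With constant cross-section the crest speed equals v; applying Bernoulli from the surface up to the crest, P_top = P_atm − ½ρv² − ρg·h_top.
P_top = 99750 − ½·922.6·9.676² − 922.6·9.81·2.012 = 38350 Pa.

38.35 kPa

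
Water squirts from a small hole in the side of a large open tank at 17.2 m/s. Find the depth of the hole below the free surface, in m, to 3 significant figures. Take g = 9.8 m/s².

For a small hole in a large open tank, ½v² = gh, giving h = v²/(2g).
h = 17.2²/(2·9.8) = 296/19.60 = 15.1 m.

h ≈ 15.1 m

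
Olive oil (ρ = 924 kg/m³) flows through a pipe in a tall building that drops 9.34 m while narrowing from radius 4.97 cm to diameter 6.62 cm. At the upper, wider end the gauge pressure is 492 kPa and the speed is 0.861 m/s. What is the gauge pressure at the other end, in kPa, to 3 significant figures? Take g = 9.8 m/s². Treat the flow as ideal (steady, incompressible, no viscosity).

By continuity, v₂ = v₁·A₁/A₂ = 0.861·(77.6/34.4) = 1.94 m/s.
Energy conservation along the streamline gives P₂ = P₁ − ½ρ(v₂² − v₁²) − ρg(h₂ − h₁).
P₂ = 492000 + ½·924·(0.861² − 1.94²) − 924·9.8·(−9.34) = 492000 + (-1400) − (-84600) = 575000 Pa.

P₂ ≈ 575 kPa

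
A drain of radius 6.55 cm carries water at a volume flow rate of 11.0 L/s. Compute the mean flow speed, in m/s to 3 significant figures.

Q = 11.0 L/s = 0.0110 m³/s.
v = Q/A = 0.0110 / 0.0135 = 0.816 m/s.

v ≈ 0.816 m/s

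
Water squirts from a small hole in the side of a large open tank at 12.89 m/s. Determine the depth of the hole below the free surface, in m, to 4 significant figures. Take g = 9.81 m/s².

For a small hole in a large open tank, ½v² = gh, giving h = v²/(2g).
h = 12.89²/(2·9.81) = 166.2/19.62 = 8.469 m.

h = 8.469 m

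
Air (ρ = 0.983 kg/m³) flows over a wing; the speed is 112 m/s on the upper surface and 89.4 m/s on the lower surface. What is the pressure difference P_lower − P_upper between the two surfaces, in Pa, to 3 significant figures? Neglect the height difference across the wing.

Bernoulli (same height): P_lower − P_upper = ½ρ(v_upper² − v_lower²).
ΔP = ½·0.983·(112² − 89.4²) = 2240 Pa.

ΔP ≈ 2240 Pa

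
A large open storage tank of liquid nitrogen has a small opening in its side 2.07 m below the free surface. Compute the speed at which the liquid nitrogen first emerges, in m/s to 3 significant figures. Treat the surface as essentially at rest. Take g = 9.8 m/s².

v ≈ 6.37 m/s

The surface is effectively still and both ends are open, so ½v² = gh and v = √(2·9.8·2.07) = 6.37 m/s.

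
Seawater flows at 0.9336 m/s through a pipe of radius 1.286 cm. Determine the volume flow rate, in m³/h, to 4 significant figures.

Q = A·v = 0.0005196 m² × 0.9336 m/s = 0.0004851 m³/s.
Converting: 0.0004851 m³/s × 3600 = 1.746 m³/h.

Q ≈ 1.746 m³/h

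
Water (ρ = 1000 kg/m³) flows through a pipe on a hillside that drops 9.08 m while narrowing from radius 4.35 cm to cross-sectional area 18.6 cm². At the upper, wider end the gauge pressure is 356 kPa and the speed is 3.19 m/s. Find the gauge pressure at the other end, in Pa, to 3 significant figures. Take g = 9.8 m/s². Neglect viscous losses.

P₂ ≈ 398000 Pa

The volume flow rate is constant, so v₂ = (A₁/A₂)v₁ = (59.4/18.6)·3.19 = 10.2 m/s.
Applying Bernoulli between the two ends and solving for P₂: P₂ = P₁ + ½ρ(v₁² − v₂²) − ρgΔh.
P₂ = 356000 + ½·1000·(3.19² − 10.2²) − 1000·9.8·(−9.08) = 356000 + (-46900) − (-89000) = 398000 Pa.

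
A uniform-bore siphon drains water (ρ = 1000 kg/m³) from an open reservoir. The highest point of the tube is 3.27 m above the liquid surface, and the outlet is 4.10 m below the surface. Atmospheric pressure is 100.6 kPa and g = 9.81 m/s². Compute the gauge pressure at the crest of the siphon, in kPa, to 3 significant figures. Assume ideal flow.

Bernoulli surface→outlet gives ½v² = g·h_out, so v = √(2·9.81·4.10) = 8.97 m/s.
The bore is uniform, so the speed at the crest is the same v. Bernoulli surface→crest: P_atm = P_top + ½ρv² + ρg·h_top.
P_top = 100600 − ½·1000·8.97² − 1000·9.81·3.27 = 28300 Pa. So P_gauge = P_top − P_atm = -72300 Pa.

P_gauge ≈ -72.3 kPa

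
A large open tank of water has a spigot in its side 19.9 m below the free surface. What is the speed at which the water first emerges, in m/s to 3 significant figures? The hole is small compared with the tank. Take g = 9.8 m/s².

19.7 m/s

Bernoulli from surface to hole (P equal, v_surface ≈ 0): v = √(2gh) = √(2×9.8×19.9) = 19.7 m/s.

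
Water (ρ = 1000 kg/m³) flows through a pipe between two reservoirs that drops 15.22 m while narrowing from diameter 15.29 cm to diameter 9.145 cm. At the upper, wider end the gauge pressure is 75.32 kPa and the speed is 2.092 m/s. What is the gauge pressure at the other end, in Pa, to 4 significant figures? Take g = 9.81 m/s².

Continuity gives A₁v₁ = A₂v₂, so v₂ = (183.6 cm²)/(65.68 cm²) × 2.092 m/s = 5.848 m/s.
Applying Bernoulli between the two ends and solving for P₂: P₂ = P₁ + ½ρ(v₁² − v₂²) − ρgΔh.
P₂ = 75320 + ½·1000·(2.092² − 5.848²) − 1000·9.81·(−15.22) = 75320 + (-14910) − (-149300) = 209700 Pa.

P₂ = 209700 Pa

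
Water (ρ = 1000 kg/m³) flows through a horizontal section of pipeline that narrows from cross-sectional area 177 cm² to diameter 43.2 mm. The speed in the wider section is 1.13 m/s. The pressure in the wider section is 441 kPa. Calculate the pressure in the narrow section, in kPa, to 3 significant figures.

P₂ ≈ 349 kPa

The volume flow rate is constant, so v₂ = (A₁/A₂)v₁ = (177/14.7)·1.13 = 13.6 m/s.
Along the horizontal streamline, P + ½ρv² is constant.
P₂ = P₁ − ½ρ(v₂² − v₁²) = 441000 − ½·1000·(13.6² − 1.13²) = 441000 − 92500 = 349000 Pa.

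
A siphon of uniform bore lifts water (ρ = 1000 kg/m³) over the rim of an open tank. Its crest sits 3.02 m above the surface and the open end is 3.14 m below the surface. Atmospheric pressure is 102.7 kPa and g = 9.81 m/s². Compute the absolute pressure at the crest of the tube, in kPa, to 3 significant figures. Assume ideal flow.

The outlet speed comes from Torricelli: v = √(2g·3.14) = 7.85 m/s.
Continuity keeps v the same throughout the tube; from surface to crest, P_atm + 0 = P_top + ½ρv² + ρg·h_top.
P_top = 102700 − ½·1000·7.85² − 1000·9.81·3.02 = 42300 Pa.

P_top ≈ 42.3 kPa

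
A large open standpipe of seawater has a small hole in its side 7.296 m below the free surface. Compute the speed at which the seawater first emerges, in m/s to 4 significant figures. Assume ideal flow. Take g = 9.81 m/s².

v ≈ 11.96 m/s

With the surface at rest and both surface and jet at atmospheric pressure, Bernoulli gives ρg h = ½ρv², so v = √(2gh) = √(2·9.81·7.296) = 11.96 m/s.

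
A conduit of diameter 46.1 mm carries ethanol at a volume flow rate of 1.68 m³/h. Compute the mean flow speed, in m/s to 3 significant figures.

v ≈ 0.280 m/s

Q = 1.68 m³/h = 0.000467 m³/s.
v = Q/A = 0.000467 / 0.00167 = 0.280 m/s.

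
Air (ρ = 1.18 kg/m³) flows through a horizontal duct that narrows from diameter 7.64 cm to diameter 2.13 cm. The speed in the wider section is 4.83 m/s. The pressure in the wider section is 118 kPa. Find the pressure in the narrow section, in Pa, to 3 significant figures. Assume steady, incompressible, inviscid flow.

P₂ = 116000 Pa

Mass conservation (A₁v₁ = A₂v₂) gives v₂ = 4.83 × 45.8/3.56 = 62.1 m/s.
Along the horizontal streamline, P + ½ρv² is constant.
P₂ = P₁ − ½ρ(v₂² − v₁²) = 118000 − ½·1.18·(62.1² − 4.83²) = 118000 − 2260 = 116000 Pa.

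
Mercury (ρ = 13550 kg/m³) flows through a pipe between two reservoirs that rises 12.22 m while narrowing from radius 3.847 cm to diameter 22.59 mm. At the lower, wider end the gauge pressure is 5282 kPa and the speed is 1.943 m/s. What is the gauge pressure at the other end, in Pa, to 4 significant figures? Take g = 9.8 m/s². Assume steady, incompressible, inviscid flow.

By continuity, v₂ = v₁·A₁/A₂ = 1.943·(46.49/4.008) = 22.54 m/s.
Applying Bernoulli between the two ends and solving for P₂: P₂ = P₁ + ½ρ(v₁² − v₂²) − ρgΔh.
P₂ = 5282000 + ½·13550·(1.943² − 22.54²) − 13550·9.8·(+12.22) = 5282000 + (-3416000) − (1623000) = 243000 Pa.

P₂ = 243000 Pa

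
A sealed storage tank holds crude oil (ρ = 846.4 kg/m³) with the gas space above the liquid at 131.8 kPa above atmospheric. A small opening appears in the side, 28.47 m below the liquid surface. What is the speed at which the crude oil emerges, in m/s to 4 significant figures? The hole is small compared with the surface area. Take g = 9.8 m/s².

Take point 1 at the surface (v₁ ≈ 0) and point 2 at the hole (at atmospheric pressure). Bernoulli: P₁ + ρg h = P_atm + ½ρv₂².
With P₁ − P_atm = 131800 Pa, v₂ = √(2gh + 2ΔP/ρ) = √(2·9.8·28.47 + 2·131800/846.4) = 29.49 m/s.

v ≈ 29.49 m/s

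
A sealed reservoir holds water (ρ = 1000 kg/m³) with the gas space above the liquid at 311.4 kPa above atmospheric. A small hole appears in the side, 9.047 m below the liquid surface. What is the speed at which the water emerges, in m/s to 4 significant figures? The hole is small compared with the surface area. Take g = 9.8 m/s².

Take point 1 at the surface (v₁ ≈ 0) and point 2 at the hole (at atmospheric pressure). Bernoulli: P₁ + ρg h = P_atm + ½ρv₂².
With P₁ − P_atm = 311400 Pa, v₂ = √(2gh + 2ΔP/ρ) = √(2·9.8·9.047 + 2·311400/1000) = 28.29 m/s.

v ≈ 28.29 m/s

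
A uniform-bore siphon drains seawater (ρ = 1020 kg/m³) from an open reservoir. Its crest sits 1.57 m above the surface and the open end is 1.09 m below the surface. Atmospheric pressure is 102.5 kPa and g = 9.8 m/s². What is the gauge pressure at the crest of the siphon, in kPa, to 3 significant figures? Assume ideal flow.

Bernoulli surface→outlet gives ½v² = g·h_out, so v = √(2·9.8·1.09) = 4.62 m/s.
Continuity keeps v the same throughout the tube; from surface to crest, P_atm + 0 = P_top + ½ρv² + ρg·h_top.
P_top = 102500 − ½·1020·4.62² − 1020·9.8·1.57 = 75900 Pa. So P_gauge = P_top − P_atm = -26600 Pa.

P_gauge ≈ -26.6 kPa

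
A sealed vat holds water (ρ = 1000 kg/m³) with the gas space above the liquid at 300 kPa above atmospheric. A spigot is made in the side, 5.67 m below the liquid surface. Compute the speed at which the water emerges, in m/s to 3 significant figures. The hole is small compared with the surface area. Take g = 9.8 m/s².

26.7 m/s

Take point 1 at the surface (v₁ ≈ 0) and point 2 at the hole (at atmospheric pressure). Bernoulli: P₁ + ρg h = P_atm + ½ρv₂².
With P₁ − P_atm = 300000 Pa, v₂ = √(2gh + 2ΔP/ρ) = √(2·9.8·5.67 + 2·300000/1000) = 26.7 m/s.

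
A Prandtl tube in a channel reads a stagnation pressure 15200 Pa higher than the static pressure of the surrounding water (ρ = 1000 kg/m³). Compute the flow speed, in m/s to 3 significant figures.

The dynamic pressure equals the rise in static pressure at the stagnation point: ΔP = ½ρv².
v = √(2ΔP/ρ) = √(2·15200/1000) = 5.51 m/s.

v ≈ 5.51 m/s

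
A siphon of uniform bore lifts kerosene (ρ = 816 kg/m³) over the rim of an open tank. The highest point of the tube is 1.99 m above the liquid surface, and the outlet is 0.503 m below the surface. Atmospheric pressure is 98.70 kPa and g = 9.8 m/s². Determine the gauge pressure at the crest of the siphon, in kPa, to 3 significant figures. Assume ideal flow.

P_gauge = -19.9 kPa

Bernoulli surface→outlet gives ½v² = g·h_out, so v = √(2·9.8·0.503) = 3.14 m/s.
With constant cross-section the crest speed equals v; applying Bernoulli from the surface up to the crest, P_top = P_atm − ½ρv² − ρg·h_top.
P_top = 98700 − ½·816·3.14² − 816·9.8·1.99 = 78800 Pa. So P_gauge = P_top − P_atm = -19900 Pa.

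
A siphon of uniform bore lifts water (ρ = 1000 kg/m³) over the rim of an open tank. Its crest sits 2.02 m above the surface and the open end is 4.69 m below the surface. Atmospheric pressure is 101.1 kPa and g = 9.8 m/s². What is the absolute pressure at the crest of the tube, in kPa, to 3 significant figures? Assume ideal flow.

From the surface to the outlet (both open to atmosphere, surface at rest): v = √(2g·h_out) = √(2·9.8·4.69) = 9.59 m/s.
The bore is uniform, so the speed at the crest is the same v. Bernoulli surface→crest: P_atm = P_top + ½ρv² + ρg·h_top.
P_top = 101100 − ½·1000·9.59² − 1000·9.8·2.02 = 35300 Pa.

35.3 kPa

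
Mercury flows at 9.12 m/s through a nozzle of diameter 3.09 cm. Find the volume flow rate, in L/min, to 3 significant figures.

Q = A·v = 0.000750 m² × 9.12 m/s = 0.00684 m³/s.
Converting: 0.00684 m³/s × 60000 = 410 L/min.

410 L/min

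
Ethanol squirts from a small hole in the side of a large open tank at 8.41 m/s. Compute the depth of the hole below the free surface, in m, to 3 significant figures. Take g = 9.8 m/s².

For a small hole in a large open tank, ½v² = gh, giving h = v²/(2g).
h = 8.41²/(2·9.8) = 70.7/19.60 = 3.61 m.

h = 3.61 m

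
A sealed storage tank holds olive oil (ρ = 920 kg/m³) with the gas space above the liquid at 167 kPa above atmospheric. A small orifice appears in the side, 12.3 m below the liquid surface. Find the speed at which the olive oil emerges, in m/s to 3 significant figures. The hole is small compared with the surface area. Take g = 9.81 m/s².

Take point 1 at the surface (v₁ ≈ 0) and point 2 at the hole (at atmospheric pressure). Bernoulli: P₁ + ρg h = P_atm + ½ρv₂².
With P₁ − P_atm = 167000 Pa, v₂ = √(2gh + 2ΔP/ρ) = √(2·9.81·12.3 + 2·167000/920) = 24.6 m/s.

v ≈ 24.6 m/s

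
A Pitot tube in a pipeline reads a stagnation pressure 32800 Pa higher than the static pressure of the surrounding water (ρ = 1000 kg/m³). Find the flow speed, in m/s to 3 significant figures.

Bernoulli between the free stream and the stagnation point: ½ρv² = P_stag − P_static.
v = √(2ΔP/ρ) = √(2·32800/1000) = 8.10 m/s.

v ≈ 8.10 m/s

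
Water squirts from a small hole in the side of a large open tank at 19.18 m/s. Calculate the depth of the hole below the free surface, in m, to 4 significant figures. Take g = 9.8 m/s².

For a small hole in a large open tank, ½v² = gh, giving h = v²/(2g).
h = 19.18²/(2·9.8) = 367.9/19.60 = 18.77 m.

h = 18.77 m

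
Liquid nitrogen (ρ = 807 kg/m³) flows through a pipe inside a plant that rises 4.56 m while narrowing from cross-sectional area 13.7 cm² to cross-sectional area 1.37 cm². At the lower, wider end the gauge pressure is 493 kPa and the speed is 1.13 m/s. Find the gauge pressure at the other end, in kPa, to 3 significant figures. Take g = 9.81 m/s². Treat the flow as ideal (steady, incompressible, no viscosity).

P₂ ≈ 406 kPa

Continuity gives A₁v₁ = A₂v₂, so v₂ = (13.7 cm²)/(1.37 cm²) × 1.13 m/s = 11.3 m/s.
Energy conservation along the streamline gives P₂ = P₁ − ½ρ(v₂² − v₁²) − ρg(h₂ − h₁).
P₂ = 493000 + ½·807·(1.13² − 11.3²) − 807·9.81·(+4.56) = 493000 + (-51000) − (36100) = 406000 Pa.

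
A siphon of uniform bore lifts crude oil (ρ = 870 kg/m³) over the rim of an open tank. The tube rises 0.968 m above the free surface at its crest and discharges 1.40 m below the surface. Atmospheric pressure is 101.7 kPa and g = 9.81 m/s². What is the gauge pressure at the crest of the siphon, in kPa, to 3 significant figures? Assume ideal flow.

From the surface to the outlet (both open to atmosphere, surface at rest): v = √(2g·h_out) = √(2·9.81·1.40) = 5.24 m/s.
The bore is uniform, so the speed at the crest is the same v. Bernoulli surface→crest: P_atm = P_top + ½ρv² + ρg·h_top.
P_top = 101700 − ½·870·5.24² − 870·9.81·0.968 = 81500 Pa. So P_gauge = P_top − P_atm = -20200 Pa.

P_gauge ≈ -20.2 kPa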